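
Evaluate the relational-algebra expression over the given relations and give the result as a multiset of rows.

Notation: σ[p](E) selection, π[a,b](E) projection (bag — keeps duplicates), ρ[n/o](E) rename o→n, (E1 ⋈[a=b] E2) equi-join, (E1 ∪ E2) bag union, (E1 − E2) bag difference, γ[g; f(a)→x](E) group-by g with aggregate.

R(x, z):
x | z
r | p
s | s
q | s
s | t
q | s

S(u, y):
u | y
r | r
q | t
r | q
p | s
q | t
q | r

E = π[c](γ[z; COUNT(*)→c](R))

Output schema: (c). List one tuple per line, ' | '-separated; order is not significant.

Stepwise |·|:
  R → 5
  γ[z; COUNT(*)→c](R) → 3
  π[c](γ[z; COUNT(*)→c](R)) → 3

== RESULT ==
c
1
1
3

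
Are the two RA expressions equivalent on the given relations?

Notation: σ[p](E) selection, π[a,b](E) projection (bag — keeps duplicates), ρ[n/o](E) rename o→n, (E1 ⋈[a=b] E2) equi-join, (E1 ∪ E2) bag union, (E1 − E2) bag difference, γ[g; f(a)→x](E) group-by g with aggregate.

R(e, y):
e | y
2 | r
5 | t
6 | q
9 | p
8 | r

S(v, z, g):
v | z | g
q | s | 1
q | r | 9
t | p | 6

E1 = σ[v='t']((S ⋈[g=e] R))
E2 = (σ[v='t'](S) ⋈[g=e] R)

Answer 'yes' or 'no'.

E1 stepwise |·|:
  S → 3
  R → 5
  (S ⋈[g=e] R) → 2
  σ[v='t']((S ⋈[g=e] R)) → 1
E2 stepwise |·|:
  S → 3
  σ[v='t'](S) → 1
  R → 5
  (σ[v='t'](S) ⋈[g=e] R) → 1

E1 and E2 produce the same multiset:
v | z | g | e | y
t | p | 6 | 6 | q

yes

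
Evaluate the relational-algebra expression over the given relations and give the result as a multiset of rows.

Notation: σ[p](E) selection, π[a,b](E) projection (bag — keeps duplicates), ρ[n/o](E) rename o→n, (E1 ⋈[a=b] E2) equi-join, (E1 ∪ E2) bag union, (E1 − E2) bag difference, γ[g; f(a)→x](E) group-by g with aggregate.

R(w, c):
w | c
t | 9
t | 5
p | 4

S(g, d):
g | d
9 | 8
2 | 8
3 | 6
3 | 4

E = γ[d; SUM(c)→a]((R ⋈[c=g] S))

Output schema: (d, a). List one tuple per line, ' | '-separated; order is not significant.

Subexpression sizes:
  R → 3
  S → 4
  (R ⋈[c=g] S) → 1
  γ[d; SUM(c)→a]((R ⋈[c=g] S)) → 1

== RESULT ==
d | a
8 | 9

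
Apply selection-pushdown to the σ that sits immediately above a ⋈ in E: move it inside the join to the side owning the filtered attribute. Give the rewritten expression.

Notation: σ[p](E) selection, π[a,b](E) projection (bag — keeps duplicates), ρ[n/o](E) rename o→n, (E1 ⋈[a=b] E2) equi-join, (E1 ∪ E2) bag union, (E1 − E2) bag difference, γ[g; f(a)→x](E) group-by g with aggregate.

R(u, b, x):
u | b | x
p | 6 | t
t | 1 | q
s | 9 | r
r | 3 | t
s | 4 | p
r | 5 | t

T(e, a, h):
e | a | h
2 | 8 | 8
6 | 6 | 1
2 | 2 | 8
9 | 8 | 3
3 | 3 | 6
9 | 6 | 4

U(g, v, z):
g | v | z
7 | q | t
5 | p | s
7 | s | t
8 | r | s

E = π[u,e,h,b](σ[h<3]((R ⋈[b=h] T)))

σ filters on h, owned by the right side.
E' = π[u,e,h,b]((R ⋈[b=h] σ[h<3](T)))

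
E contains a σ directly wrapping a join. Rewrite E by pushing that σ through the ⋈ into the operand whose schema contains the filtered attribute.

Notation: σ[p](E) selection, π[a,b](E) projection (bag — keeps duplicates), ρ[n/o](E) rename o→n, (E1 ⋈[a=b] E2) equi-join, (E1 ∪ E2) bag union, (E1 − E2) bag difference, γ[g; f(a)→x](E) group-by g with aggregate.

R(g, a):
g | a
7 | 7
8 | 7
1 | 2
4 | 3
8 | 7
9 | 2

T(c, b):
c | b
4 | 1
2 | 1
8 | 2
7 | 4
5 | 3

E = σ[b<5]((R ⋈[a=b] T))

σ filters on b, owned by the right side.
E' = (R ⋈[a=b] σ[b<5](T))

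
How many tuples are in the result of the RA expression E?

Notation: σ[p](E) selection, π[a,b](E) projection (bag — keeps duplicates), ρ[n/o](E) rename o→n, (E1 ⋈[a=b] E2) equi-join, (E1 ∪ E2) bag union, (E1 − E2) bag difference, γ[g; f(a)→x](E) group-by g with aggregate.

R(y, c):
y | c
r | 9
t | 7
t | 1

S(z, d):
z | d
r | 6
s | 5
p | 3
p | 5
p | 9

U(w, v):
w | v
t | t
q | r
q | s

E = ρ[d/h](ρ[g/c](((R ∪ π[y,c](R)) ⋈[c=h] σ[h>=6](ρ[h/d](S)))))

Subexpression sizes:
  R → 3
  R → 3
  π[y,c](R) → 3
  (R ∪ π[y,c](R)) → 6
  S → 5
  ρ[h/d](S) → 5
  σ[h>=6](ρ[h/d](S)) → 2
  ((R ∪ π[y,c](R)) ⋈[c=h] σ[h>=6](ρ[h/d](S))) → 2
  ρ[g/c](((R ∪ π[y,c](R)) ⋈[c=h] σ[h>=6](ρ[h/d](S)))) → 2
  ρ[d/h](ρ[g/c](((R ∪ π[y,c](R)) ⋈[c=h] σ[h>=6](ρ[h/d](S))))) → 2

|E| = 2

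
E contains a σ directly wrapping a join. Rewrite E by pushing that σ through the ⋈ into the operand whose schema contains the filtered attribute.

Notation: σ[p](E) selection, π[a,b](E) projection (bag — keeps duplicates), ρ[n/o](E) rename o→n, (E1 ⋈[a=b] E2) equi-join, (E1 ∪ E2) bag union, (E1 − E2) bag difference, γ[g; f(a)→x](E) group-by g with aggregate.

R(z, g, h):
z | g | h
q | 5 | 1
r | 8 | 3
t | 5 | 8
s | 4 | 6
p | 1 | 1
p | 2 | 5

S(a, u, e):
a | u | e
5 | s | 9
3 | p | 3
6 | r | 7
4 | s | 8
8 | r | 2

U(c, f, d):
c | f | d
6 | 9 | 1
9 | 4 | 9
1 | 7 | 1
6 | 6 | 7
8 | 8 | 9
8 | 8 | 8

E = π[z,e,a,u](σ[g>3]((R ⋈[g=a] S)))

σ filters on g, owned by the left side.
E' = π[z,e,a,u]((σ[g>3](R) ⋈[g=a] S))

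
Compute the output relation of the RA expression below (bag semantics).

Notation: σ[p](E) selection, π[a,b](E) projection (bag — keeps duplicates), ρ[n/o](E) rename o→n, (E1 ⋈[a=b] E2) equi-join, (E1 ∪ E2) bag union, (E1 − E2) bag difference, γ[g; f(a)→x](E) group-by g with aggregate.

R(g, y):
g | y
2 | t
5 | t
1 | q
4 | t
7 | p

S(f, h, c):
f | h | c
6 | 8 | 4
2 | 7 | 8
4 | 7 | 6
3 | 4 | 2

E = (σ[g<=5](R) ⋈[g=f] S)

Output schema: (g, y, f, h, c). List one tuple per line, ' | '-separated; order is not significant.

Subexpression sizes:
  R → 5
  σ[g<=5](R) → 4
  S → 4
  (σ[g<=5](R) ⋈[g=f] S) → 2

== RESULT ==
g | y | f | h | c
2 | t | 2 | 7 | 8
4 | t | 4 | 7 | 6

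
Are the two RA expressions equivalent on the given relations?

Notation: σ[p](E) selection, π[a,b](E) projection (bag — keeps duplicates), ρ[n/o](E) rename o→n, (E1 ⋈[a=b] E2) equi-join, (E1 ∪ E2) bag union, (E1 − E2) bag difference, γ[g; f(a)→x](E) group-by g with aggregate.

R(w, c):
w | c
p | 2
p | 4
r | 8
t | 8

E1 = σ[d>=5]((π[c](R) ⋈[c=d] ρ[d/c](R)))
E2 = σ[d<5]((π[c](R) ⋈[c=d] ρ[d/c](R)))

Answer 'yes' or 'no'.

E1 row counts bottom-up:
  R → 4
  π[c](R) → 4
  R → 4
  ρ[d/c](R) → 4
  (π[c](R) ⋈[c=d] ρ[d/c](R)) → 6
  σ[d>=5]((π[c](R) ⋈[c=d] ρ[d/c](R))) → 4
E2 row counts bottom-up:
  R → 4
  π[c](R) → 4
  R → 4
  ρ[d/c](R) → 4
  (π[c](R) ⋈[c=d] ρ[d/c](R)) → 6
  σ[d<5]((π[c](R) ⋈[c=d] ρ[d/c](R))) → 2

E1 result:
c | w | d
8 | r | 8
8 | r | 8
8 | t | 8
8 | t | 8
E2 result:
c | w | d
2 | p | 2
4 | p | 4
Witness: (8, 't', 8) appears 2× in E1 but 0× in E2.

no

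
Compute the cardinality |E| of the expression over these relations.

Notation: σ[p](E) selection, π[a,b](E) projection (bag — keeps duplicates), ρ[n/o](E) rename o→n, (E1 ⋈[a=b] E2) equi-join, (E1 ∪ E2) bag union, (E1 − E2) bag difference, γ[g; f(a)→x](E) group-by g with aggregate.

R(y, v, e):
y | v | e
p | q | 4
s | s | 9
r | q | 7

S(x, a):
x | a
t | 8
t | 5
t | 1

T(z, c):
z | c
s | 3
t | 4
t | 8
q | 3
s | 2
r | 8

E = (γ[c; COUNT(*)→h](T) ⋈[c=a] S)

Row counts bottom-up:
  T → 6
  γ[c; COUNT(*)→h](T) → 4
  S → 3
  (γ[c; COUNT(*)→h](T) ⋈[c=a] S) → 1

|E| = 1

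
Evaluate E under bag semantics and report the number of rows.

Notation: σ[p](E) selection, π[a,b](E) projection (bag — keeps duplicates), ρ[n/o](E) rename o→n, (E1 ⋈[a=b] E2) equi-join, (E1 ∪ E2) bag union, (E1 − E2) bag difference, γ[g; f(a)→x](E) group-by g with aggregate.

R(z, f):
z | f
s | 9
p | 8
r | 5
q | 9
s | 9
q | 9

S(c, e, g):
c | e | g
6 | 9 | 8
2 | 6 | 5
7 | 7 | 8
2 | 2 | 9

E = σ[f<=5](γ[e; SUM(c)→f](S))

Subexpression sizes:
  S → 4
  γ[e; SUM(c)→f](S) → 4
  σ[f<=5](γ[e; SUM(c)→f](S)) → 2

|E| = 2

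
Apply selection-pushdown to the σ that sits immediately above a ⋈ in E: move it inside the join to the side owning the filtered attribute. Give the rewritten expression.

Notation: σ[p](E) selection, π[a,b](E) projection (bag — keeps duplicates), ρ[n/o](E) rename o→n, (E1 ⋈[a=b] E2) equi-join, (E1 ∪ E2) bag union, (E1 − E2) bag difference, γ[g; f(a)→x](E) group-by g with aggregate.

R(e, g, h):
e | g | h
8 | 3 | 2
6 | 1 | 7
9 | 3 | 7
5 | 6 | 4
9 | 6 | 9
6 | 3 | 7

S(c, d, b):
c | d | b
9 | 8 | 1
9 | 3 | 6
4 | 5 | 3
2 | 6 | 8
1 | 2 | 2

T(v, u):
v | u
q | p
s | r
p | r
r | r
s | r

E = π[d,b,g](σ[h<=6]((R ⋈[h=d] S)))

σ filters on h, owned by the left side.
E' = π[d,b,g]((σ[h<=6](R) ⋈[h=d] S))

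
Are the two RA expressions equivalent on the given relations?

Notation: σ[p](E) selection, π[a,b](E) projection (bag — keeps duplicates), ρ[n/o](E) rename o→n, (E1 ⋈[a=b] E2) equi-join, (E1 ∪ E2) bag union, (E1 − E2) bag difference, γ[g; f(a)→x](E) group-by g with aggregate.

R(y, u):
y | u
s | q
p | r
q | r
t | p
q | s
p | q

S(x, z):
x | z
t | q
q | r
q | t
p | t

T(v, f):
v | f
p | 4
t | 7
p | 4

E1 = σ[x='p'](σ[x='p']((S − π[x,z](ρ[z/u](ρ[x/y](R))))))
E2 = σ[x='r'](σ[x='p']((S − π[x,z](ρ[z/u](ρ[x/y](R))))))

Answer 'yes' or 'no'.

E1 stepwise |·|:
  S → 4
  R → 6
  ρ[x/y](R) → 6
  ρ[z/u](ρ[x/y](R)) → 6
  π[x,z](ρ[z/u](ρ[x/y](R))) → 6
  (S − π[x,z](ρ[z/u](ρ[x/y](R)))) → 3
  σ[x='p']((S − π[x,z](ρ[z/u](ρ[x/y](R))))) → 1
  σ[x='p'](σ[x='p']((S − π[x,z](ρ[z/u](ρ[x/y](R)))))) → 1
E2 stepwise |·|:
  S → 4
  R → 6
  ρ[x/y](R) → 6
  ρ[z/u](ρ[x/y](R)) → 6
  π[x,z](ρ[z/u](ρ[x/y](R))) → 6
  (S − π[x,z](ρ[z/u](ρ[x/y](R)))) → 3
  σ[x='p']((S − π[x,z](ρ[z/u](ρ[x/y](R))))) → 1
  σ[x='r'](σ[x='p']((S − π[x,z](ρ[z/u](ρ[x/y](R)))))) → 0

E1 result:
x | z
p | t
E2 result:
x | z
(0 rows)
Witness: ('p', 't') appears 1× in E1 but 0× in E2.

no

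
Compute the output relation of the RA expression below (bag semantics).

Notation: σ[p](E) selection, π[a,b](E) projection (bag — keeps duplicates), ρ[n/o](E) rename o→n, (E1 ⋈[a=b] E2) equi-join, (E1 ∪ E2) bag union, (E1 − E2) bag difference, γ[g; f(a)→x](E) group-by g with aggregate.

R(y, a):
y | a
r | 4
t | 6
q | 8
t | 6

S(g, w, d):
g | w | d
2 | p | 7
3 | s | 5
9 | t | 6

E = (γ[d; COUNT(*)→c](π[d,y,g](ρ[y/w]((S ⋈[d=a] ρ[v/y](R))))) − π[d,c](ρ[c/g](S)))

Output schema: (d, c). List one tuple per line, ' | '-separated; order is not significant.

Subexpression sizes:
  S → 3
  R → 4
  ρ[v/y](R) → 4
  (S ⋈[d=a] ρ[v/y](R)) → 2
  ρ[y/w]((S ⋈[d=a] ρ[v/y](R))) → 2
  π[d,y,g](ρ[y/w]((S ⋈[d=a] ρ[v/y](R)))) → 2
  γ[d; COUNT(*)→c](π[d,y,g](ρ[y/w]((S ⋈[d=a] ρ[v/y](R))))) → 1
  S → 3
  ρ[c/g](S) → 3
  π[d,c](ρ[c/g](S)) → 3
  (γ[d; COUNT(*)→c](π[d,y,g](ρ[y/w]((S ⋈[d=a] ρ[v/y](R))))) − π[d,c](ρ[c/g](S))) → 1

== RESULT ==
d | c
6 | 2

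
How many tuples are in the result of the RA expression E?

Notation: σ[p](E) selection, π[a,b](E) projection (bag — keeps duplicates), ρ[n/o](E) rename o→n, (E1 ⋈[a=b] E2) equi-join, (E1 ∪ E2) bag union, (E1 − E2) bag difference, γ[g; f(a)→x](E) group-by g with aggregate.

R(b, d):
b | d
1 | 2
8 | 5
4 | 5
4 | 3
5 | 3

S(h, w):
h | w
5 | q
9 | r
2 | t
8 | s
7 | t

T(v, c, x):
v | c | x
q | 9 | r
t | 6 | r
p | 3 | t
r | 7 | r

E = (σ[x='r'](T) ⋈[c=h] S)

Stepwise |·|:
  T → 4
  σ[x='r'](T) → 3
  S → 5
  (σ[x='r'](T) ⋈[c=h] S) → 2

|E| = 2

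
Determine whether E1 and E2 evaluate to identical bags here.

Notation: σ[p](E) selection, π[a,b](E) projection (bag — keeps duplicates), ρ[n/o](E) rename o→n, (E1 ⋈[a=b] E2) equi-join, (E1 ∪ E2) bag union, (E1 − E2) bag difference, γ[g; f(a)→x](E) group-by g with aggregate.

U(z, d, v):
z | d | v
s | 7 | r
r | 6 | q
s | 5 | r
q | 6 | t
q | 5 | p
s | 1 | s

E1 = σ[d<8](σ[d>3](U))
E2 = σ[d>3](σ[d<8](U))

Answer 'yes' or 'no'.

E1 row counts bottom-up:
  U → 6
  σ[d>3](U) → 5
  σ[d<8](σ[d>3](U)) → 5
E2 row counts bottom-up:
  U → 6
  σ[d<8](U) → 6
  σ[d>3](σ[d<8](U)) → 5

E1 and E2 produce the same multiset:
z | d | v
q | 5 | p
q | 6 | t
r | 6 | q
s | 5 | r
s | 7 | r

yes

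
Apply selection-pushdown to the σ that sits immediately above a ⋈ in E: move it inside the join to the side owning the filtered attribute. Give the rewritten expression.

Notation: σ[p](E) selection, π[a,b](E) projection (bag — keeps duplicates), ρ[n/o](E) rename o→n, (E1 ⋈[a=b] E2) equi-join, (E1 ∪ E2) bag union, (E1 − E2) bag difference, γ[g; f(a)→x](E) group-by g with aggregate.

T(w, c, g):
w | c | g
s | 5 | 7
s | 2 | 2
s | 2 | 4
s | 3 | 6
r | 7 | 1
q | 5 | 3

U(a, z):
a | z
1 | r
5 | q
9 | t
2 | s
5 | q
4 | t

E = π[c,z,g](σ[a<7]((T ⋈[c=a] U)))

σ filters on a, owned by the right side.
E' = π[c,z,g]((T ⋈[c=a] σ[a<7](U)))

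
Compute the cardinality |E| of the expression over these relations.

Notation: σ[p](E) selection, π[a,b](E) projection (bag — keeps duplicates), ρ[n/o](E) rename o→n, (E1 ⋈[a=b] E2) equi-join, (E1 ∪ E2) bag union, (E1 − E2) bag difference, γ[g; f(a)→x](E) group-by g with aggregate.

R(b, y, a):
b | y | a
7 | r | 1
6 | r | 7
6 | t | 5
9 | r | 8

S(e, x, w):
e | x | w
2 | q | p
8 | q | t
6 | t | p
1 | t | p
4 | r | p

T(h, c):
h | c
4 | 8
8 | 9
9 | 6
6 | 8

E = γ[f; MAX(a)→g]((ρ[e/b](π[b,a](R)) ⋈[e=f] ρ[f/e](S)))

Per-node cardinality:
  R → 4
  π[b,a](R) → 4
  ρ[e/b](π[b,a](R)) → 4
  S → 5
  ρ[f/e](S) → 5
  (ρ[e/b](π[b,a](R)) ⋈[e=f] ρ[f/e](S)) → 2
  γ[f; MAX(a)→g]((ρ[e/b](π[b,a](R)) ⋈[e=f] ρ[f/e](S))) → 1

|E| = 1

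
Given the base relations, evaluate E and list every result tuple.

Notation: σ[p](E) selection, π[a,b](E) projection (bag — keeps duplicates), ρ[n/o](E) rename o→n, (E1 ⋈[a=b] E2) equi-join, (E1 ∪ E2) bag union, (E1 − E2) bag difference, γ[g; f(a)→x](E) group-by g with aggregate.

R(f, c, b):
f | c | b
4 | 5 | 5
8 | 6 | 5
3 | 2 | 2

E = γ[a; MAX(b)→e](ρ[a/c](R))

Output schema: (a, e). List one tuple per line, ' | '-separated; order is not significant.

Per-node cardinality:
  R → 3
  ρ[a/c](R) → 3
  γ[a; MAX(b)→e](ρ[a/c](R)) → 3

== RESULT ==
a | e
2 | 2
5 | 5
6 | 5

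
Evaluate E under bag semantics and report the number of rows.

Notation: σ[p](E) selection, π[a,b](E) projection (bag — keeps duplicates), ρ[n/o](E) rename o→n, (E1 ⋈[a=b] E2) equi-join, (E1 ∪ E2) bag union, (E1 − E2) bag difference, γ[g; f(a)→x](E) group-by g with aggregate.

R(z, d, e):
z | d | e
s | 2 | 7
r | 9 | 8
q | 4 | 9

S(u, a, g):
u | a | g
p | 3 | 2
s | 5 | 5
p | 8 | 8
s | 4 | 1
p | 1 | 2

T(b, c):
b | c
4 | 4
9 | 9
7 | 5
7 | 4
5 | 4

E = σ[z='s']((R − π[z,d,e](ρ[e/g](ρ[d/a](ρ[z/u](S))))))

Per-node cardinality:
  R → 3
  S → 5
  ρ[z/u](S) → 5
  ρ[d/a](ρ[z/u](S)) → 5
  ρ[e/g](ρ[d/a](ρ[z/u](S))) → 5
  π[z,d,e](ρ[e/g](ρ[d/a](ρ[z/u](S)))) → 5
  (R − π[z,d,e](ρ[e/g](ρ[d/a](ρ[z/u](S))))) → 3
  σ[z='s']((R − π[z,d,e](ρ[e/g](ρ[d/a](ρ[z/u](S)))))) → 1

|E| = 1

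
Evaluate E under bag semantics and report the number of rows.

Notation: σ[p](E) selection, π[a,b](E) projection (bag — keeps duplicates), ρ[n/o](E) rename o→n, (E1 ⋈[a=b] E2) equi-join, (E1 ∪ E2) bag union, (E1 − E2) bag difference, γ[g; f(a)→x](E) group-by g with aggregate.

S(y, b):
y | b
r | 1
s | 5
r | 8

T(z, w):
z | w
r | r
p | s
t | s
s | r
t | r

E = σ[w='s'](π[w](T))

Stepwise |·|:
  T → 5
  π[w](T) → 5
  σ[w='s'](π[w](T)) → 2

|E| = 2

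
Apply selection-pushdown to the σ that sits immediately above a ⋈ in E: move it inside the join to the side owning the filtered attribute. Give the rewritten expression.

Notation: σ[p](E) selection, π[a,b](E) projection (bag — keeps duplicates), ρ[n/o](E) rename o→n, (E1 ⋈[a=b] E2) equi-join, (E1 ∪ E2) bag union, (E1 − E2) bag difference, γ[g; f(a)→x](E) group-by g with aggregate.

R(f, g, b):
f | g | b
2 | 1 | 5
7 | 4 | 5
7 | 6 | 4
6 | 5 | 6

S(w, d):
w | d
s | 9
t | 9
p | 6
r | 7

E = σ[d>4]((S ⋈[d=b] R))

σ filters on d, owned by the left side.
E' = (σ[d>4](S) ⋈[d=b] R)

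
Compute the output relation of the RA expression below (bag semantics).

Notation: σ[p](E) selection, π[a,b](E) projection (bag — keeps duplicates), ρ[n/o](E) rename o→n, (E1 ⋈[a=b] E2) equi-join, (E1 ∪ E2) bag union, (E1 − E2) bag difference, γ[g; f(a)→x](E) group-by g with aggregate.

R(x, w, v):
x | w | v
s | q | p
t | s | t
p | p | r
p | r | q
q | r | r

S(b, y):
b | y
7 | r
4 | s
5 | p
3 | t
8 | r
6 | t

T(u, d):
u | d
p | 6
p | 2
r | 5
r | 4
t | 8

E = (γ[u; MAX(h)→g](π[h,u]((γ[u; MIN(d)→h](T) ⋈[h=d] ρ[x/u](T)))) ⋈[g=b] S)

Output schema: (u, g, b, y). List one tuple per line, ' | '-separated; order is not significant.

Subexpression sizes:
  T → 5
  γ[u; MIN(d)→h](T) → 3
  T → 5
  ρ[x/u](T) → 5
  (γ[u; MIN(d)→h](T) ⋈[h=d] ρ[x/u](T)) → 3
  π[h,u]((γ[u; MIN(d)→h](T) ⋈[h=d] ρ[x/u](T))) → 3
  γ[u; MAX(h)→g](π[h,u]((γ[u; MIN(d)→h](T) ⋈[h=d] ρ[x/u](T)))) → 3
  S → 6
  (γ[u; MAX(h)→g](π[h,u]((γ[u; MIN(d)→h](T) ⋈[h=d] ρ[x/u](T)))) ⋈[g=b] S) → 2

== RESULT ==
u | g | b | y
r | 4 | 4 | s
t | 8 | 8 | r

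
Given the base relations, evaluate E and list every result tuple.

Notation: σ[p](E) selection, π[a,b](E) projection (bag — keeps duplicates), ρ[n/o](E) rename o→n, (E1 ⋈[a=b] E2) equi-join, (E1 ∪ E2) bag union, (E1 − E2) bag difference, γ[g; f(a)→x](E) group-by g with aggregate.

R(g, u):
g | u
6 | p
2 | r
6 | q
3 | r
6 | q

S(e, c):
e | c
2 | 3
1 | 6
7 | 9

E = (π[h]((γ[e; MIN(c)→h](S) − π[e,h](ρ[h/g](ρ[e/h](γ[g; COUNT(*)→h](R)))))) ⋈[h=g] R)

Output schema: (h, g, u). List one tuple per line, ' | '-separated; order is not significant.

Stepwise |·|:
  S → 3
  γ[e; MIN(c)→h](S) → 3
  R → 5
  γ[g; COUNT(*)→h](R) → 3
  ρ[e/h](γ[g; COUNT(*)→h](R)) → 3
  ρ[h/g](ρ[e/h](γ[g; COUNT(*)→h](R))) → 3
  π[e,h](ρ[h/g](ρ[e/h](γ[g; COUNT(*)→h](R)))) → 3
  (γ[e; MIN(c)→h](S) − π[e,h](ρ[h/g](ρ[e/h](γ[g; COUNT(*)→h](R))))) → 3
  π[h]((γ[e; MIN(c)→h](S) − π[e,h](ρ[h/g](ρ[e/h](γ[g; COUNT(*)→h](R)))))) → 3
  R → 5
  (π[h]((γ[e; MIN(c)→h](S) − π[e,h](ρ[h/g](ρ[e/h](γ[g; COUNT(*)→h](R)))))) ⋈[h=g] R) → 4

== RESULT ==
h | g | u
3 | 3 | r
6 | 6 | p
6 | 6 | q
6 | 6 | q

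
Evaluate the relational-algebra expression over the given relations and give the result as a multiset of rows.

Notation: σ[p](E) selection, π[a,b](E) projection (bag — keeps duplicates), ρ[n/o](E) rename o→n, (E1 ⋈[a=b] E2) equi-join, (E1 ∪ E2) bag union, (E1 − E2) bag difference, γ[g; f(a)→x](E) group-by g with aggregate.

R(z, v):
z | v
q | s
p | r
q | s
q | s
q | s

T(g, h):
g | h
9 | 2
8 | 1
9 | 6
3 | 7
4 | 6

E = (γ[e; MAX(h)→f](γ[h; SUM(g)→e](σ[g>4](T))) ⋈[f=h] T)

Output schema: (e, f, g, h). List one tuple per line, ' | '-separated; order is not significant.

Per-node cardinality:
  T → 5
  σ[g>4](T) → 3
  γ[h; SUM(g)→e](σ[g>4](T)) → 3
  γ[e; MAX(h)→f](γ[h; SUM(g)→e](σ[g>4](T))) → 2
  T → 5
  (γ[e; MAX(h)→f](γ[h; SUM(g)→e](σ[g>4](T))) ⋈[f=h] T) → 3

== RESULT ==
e | f | g | h
8 | 1 | 8 | 1
9 | 6 | 4 | 6
9 | 6 | 9 | 6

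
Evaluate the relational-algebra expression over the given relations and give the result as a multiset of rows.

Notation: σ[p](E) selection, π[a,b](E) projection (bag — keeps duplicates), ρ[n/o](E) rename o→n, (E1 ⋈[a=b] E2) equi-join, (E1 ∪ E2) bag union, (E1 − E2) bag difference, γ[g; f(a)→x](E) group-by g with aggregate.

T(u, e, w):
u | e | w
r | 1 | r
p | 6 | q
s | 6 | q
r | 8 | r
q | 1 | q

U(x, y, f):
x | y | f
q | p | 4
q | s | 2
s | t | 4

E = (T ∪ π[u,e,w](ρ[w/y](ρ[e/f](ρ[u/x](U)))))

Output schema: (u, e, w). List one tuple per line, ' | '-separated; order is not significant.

Row counts bottom-up:
  T → 5
  U → 3
  ρ[u/x](U) → 3
  ρ[e/f](ρ[u/x](U)) → 3
  ρ[w/y](ρ[e/f](ρ[u/x](U))) → 3
  π[u,e,w](ρ[w/y](ρ[e/f](ρ[u/x](U)))) → 3
  (T ∪ π[u,e,w](ρ[w/y](ρ[e/f](ρ[u/x](U))))) → 8

== RESULT ==
u | e | w
p | 6 | q
q | 1 | q
q | 2 | s
q | 4 | p
r | 1 | r
r | 8 | r
s | 4 | t
s | 6 | q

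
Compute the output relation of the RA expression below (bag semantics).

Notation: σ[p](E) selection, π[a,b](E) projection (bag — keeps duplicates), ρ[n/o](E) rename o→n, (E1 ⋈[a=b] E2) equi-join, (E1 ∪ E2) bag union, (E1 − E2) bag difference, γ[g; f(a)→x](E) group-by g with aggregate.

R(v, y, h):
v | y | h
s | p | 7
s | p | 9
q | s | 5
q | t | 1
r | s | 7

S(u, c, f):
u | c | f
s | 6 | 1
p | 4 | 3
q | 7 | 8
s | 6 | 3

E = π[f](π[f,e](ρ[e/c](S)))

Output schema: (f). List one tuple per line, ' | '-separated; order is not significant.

Per-node cardinality:
  S → 4
  ρ[e/c](S) → 4
  π[f,e](ρ[e/c](S)) → 4
  π[f](π[f,e](ρ[e/c](S))) → 4

== RESULT ==
f
1
3
3
8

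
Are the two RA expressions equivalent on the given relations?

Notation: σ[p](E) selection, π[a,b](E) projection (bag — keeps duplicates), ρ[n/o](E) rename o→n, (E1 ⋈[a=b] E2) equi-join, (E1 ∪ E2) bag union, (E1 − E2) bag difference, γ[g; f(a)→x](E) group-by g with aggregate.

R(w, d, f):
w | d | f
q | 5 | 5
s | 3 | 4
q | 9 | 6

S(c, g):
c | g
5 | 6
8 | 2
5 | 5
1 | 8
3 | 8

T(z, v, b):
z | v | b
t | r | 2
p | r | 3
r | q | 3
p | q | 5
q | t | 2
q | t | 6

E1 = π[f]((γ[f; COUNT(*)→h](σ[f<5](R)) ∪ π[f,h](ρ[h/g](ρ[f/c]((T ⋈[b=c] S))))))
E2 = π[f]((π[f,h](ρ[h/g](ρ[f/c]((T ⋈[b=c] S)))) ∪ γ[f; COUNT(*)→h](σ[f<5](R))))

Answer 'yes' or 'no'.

E1 per-node cardinality:
  R → 3
  σ[f<5](R) → 1
  γ[f; COUNT(*)→h](σ[f<5](R)) → 1
  T → 6
  S → 5
  (T ⋈[b=c] S) → 4
  ρ[f/c]((T ⋈[b=c] S)) → 4
  ρ[h/g](ρ[f/c]((T ⋈[b=c] S))) → 4
  π[f,h](ρ[h/g](ρ[f/c]((T ⋈[b=c] S)))) → 4
  (γ[f; COUNT(*)→h](σ[f<5](R)) ∪ π[f,h](ρ[h/g](ρ[f/c]((T ⋈[b=c] S))))) → 5
  π[f]((γ[f; COUNT(*)→h](σ[f<5](R)) ∪ π[f,h](ρ[h/g](ρ[f/c]((T ⋈[b=c] S)))))) → 5
E2 per-node cardinality:
  T → 6
  S → 5
  (T ⋈[b=c] S) → 4
  ρ[f/c]((T ⋈[b=c] S)) → 4
  ρ[h/g](ρ[f/c]((T ⋈[b=c] S))) → 4
  π[f,h](ρ[h/g](ρ[f/c]((T ⋈[b=c] S)))) → 4
  R → 3
  σ[f<5](R) → 1
  γ[f; COUNT(*)→h](σ[f<5](R)) → 1
  (π[f,h](ρ[h/g](ρ[f/c]((T ⋈[b=c] S)))) ∪ γ[f; COUNT(*)→h](σ[f<5](R))) → 5
  π[f]((π[f,h](ρ[h/g](ρ[f/c]((T ⋈[b=c] S)))) ∪ γ[f; COUNT(*)→h](σ[f<5](R)))) → 5

E1 and E2 produce the same multiset:
f
3
3
4
5
5

yes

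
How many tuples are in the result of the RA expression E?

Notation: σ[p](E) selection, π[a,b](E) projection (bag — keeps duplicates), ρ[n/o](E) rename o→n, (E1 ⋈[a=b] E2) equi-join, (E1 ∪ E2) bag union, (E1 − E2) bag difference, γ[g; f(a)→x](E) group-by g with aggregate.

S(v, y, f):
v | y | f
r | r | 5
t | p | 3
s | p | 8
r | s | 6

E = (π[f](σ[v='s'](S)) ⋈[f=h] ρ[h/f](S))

Row counts bottom-up:
  S → 4
  σ[v='s'](S) → 1
  π[f](σ[v='s'](S)) → 1
  S → 4
  ρ[h/f](S) → 4
  (π[f](σ[v='s'](S)) ⋈[f=h] ρ[h/f](S)) → 1

|E| = 1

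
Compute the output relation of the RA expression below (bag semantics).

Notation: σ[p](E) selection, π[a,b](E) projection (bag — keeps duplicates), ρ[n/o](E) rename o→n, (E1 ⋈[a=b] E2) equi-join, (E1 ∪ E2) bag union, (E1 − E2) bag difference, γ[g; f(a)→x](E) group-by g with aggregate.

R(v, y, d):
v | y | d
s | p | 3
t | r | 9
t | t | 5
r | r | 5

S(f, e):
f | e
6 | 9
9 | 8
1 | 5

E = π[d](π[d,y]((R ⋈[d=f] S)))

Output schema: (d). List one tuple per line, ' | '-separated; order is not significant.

Subexpression sizes:
  R → 4
  S → 3
  (R ⋈[d=f] S) → 1
  π[d,y]((R ⋈[d=f] S)) → 1
  π[d](π[d,y]((R ⋈[d=f] S))) → 1

== RESULT ==
d
9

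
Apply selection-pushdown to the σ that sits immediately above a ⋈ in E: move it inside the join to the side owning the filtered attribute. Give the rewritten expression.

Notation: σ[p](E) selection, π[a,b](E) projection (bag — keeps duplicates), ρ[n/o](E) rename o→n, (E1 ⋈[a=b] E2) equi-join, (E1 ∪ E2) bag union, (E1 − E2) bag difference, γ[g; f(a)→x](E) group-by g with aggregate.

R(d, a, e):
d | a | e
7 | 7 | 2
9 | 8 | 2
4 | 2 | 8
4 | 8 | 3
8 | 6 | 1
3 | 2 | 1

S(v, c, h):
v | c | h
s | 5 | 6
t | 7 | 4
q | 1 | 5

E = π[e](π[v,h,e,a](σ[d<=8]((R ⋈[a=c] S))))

σ filters on d, owned by the left side.
E' = π[e](π[v,h,e,a]((σ[d<=8](R) ⋈[a=c] S)))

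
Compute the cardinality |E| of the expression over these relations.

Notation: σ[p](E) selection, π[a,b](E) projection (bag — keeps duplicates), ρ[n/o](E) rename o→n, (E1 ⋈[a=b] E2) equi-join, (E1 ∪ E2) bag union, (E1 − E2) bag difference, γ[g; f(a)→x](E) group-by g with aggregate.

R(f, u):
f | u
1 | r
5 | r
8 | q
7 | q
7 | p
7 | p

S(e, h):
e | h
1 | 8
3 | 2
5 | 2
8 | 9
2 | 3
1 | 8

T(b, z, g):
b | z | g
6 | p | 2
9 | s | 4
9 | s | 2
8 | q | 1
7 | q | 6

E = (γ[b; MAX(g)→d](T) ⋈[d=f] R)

Per-node cardinality:
  T → 5
  γ[b; MAX(g)→d](T) → 4
  R → 6
  (γ[b; MAX(g)→d](T) ⋈[d=f] R) → 1

|E| = 1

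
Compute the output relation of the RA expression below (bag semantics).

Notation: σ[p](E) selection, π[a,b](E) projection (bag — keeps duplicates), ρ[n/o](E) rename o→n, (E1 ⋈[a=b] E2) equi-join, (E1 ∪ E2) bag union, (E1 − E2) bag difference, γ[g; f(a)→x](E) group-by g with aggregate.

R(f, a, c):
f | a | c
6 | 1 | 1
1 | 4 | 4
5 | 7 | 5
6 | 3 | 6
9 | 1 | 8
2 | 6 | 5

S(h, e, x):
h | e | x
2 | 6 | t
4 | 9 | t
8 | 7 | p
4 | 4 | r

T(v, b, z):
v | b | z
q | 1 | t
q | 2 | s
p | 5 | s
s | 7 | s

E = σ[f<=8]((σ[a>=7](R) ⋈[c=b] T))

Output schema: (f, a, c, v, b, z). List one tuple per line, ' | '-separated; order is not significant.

Per-node cardinality:
  R → 6
  σ[a>=7](R) → 1
  T → 4
  (σ[a>=7](R) ⋈[c=b] T) → 1
  σ[f<=8]((σ[a>=7](R) ⋈[c=b] T)) → 1

== RESULT ==
f | a | c | v | b | z
5 | 7 | 5 | p | 5 | s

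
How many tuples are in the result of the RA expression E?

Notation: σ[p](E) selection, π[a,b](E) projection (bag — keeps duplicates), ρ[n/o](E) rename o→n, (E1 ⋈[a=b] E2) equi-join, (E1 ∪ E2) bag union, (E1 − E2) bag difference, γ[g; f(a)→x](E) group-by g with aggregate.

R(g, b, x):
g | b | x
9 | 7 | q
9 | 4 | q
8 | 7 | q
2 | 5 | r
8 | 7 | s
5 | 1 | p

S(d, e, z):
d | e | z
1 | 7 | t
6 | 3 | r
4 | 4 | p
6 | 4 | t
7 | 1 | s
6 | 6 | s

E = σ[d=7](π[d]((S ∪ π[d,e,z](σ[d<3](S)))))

Row counts bottom-up:
  S → 6
  S → 6
  σ[d<3](S) → 1
  π[d,e,z](σ[d<3](S)) → 1
  (S ∪ π[d,e,z](σ[d<3](S))) → 7
  π[d]((S ∪ π[d,e,z](σ[d<3](S)))) → 7
  σ[d=7](π[d]((S ∪ π[d,e,z](σ[d<3](S))))) → 1

|E| = 1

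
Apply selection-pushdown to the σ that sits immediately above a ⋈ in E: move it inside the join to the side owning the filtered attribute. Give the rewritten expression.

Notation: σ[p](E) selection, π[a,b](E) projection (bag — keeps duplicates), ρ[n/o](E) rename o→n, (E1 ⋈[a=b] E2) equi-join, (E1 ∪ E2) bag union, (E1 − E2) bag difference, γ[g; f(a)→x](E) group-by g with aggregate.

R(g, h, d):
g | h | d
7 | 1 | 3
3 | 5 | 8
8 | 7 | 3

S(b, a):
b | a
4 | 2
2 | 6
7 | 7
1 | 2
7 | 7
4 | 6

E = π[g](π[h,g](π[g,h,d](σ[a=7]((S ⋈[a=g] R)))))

σ filters on a, owned by the left side.
E' = π[g](π[h,g](π[g,h,d]((σ[a=7](S) ⋈[a=g] R))))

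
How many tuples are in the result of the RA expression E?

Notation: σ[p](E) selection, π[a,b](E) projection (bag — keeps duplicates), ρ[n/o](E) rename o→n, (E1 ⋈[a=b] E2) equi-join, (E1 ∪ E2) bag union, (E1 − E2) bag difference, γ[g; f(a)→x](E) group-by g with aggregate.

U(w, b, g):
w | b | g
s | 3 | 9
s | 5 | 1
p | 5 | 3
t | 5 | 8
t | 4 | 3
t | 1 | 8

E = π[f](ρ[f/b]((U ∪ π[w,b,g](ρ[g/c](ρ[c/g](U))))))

Subexpression sizes:
  U → 6
  U → 6
  ρ[c/g](U) → 6
  ρ[g/c](ρ[c/g](U)) → 6
  π[w,b,g](ρ[g/c](ρ[c/g](U))) → 6
  (U ∪ π[w,b,g](ρ[g/c](ρ[c/g](U)))) → 12
  ρ[f/b]((U ∪ π[w,b,g](ρ[g/c](ρ[c/g](U))))) → 12
  π[f](ρ[f/b]((U ∪ π[w,b,g](ρ[g/c](ρ[c/g](U)))))) → 12

|E| = 12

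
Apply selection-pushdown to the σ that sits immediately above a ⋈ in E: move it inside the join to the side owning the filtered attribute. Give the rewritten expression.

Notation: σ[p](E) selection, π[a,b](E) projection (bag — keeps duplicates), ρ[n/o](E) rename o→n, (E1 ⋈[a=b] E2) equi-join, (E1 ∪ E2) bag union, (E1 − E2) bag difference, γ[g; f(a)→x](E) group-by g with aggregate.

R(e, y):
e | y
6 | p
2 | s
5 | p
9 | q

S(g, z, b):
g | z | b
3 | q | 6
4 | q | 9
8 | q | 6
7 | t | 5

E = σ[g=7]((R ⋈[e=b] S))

σ filters on g, owned by the right side.
E' = (R ⋈[e=b] σ[g=7](S))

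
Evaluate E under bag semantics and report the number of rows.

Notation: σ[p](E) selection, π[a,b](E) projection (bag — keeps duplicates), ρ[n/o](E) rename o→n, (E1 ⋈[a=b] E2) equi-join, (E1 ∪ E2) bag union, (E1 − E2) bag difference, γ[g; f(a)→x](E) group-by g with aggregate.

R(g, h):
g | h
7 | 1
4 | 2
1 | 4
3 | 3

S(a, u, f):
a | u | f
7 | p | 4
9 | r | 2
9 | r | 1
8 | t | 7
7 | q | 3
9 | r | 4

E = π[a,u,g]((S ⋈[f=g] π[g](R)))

Row counts bottom-up:
  S → 6
  R → 4
  π[g](R) → 4
  (S ⋈[f=g] π[g](R)) → 5
  π[a,u,g]((S ⋈[f=g] π[g](R))) → 5

|E| = 5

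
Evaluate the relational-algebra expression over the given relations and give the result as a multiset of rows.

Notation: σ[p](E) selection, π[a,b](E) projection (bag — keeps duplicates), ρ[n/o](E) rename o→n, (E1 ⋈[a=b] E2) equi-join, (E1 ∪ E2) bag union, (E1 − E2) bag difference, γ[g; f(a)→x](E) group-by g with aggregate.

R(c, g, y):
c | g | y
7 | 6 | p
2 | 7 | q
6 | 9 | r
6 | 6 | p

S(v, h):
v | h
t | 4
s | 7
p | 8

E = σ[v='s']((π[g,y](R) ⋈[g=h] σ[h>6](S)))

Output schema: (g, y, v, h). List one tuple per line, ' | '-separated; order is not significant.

Per-node cardinality:
  R → 4
  π[g,y](R) → 4
  S → 3
  σ[h>6](S) → 2
  (π[g,y](R) ⋈[g=h] σ[h>6](S)) → 1
  σ[v='s']((π[g,y](R) ⋈[g=h] σ[h>6](S))) → 1

== RESULT ==
g | y | v | h
7 | q | s | 7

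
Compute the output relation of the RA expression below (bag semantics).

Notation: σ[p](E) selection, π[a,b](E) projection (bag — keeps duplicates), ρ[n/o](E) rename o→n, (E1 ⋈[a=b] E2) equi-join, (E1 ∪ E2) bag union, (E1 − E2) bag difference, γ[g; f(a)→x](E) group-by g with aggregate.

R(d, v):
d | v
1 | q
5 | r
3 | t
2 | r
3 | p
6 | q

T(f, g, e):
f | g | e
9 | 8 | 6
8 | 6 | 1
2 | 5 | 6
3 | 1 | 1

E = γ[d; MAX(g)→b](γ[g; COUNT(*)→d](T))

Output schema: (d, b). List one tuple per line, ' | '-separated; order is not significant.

Stepwise |·|:
  T → 4
  γ[g; COUNT(*)→d](T) → 4
  γ[d; MAX(g)→b](γ[g; COUNT(*)→d](T)) → 1

== RESULT ==
d | b
1 | 8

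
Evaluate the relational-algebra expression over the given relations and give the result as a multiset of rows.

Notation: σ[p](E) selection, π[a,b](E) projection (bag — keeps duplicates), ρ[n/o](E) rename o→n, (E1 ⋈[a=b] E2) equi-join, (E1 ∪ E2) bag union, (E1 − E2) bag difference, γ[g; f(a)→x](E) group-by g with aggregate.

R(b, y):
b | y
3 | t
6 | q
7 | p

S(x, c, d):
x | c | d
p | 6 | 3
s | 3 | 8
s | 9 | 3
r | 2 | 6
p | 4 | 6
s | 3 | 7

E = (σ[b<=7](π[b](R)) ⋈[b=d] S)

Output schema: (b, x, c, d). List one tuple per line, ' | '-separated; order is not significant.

Row counts bottom-up:
  R → 3
  π[b](R) → 3
  σ[b<=7](π[b](R)) → 3
  S → 6
  (σ[b<=7](π[b](R)) ⋈[b=d] S) → 5

== RESULT ==
b | x | c | d
3 | p | 6 | 3
3 | s | 9 | 3
6 | p | 4 | 6
6 | r | 2 | 6
7 | s | 3 | 7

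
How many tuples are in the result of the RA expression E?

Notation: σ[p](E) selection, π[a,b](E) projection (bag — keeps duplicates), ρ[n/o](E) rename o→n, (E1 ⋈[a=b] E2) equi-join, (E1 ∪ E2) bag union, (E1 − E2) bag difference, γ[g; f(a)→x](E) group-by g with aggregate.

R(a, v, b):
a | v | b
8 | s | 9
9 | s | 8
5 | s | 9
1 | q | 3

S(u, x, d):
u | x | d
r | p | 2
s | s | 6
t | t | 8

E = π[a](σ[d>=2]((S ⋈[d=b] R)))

Per-node cardinality:
  S → 3
  R → 4
  (S ⋈[d=b] R) → 1
  σ[d>=2]((S ⋈[d=b] R)) → 1
  π[a](σ[d>=2]((S ⋈[d=b] R))) → 1

|E| = 1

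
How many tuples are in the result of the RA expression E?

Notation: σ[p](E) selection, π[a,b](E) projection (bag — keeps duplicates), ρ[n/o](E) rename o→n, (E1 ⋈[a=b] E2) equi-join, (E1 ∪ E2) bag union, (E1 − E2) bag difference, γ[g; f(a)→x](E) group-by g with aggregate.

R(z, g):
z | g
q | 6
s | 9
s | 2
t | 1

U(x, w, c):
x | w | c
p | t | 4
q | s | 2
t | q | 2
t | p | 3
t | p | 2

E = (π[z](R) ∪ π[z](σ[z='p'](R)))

Per-node cardinality:
  R → 4
  π[z](R) → 4
  R → 4
  σ[z='p'](R) → 0
  π[z](σ[z='p'](R)) → 0
  (π[z](R) ∪ π[z](σ[z='p'](R))) → 4

|E| = 4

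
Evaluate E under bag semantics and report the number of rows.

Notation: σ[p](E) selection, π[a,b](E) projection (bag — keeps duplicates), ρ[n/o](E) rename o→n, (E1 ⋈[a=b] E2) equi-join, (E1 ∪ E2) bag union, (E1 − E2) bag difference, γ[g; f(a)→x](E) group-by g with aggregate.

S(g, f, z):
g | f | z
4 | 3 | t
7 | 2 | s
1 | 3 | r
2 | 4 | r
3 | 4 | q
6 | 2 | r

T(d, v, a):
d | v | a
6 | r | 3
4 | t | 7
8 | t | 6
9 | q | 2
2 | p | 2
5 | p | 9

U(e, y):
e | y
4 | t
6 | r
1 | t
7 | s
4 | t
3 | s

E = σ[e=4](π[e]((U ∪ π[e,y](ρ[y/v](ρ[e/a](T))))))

Subexpression sizes:
  U → 6
  T → 6
  ρ[e/a](T) → 6
  ρ[y/v](ρ[e/a](T)) → 6
  π[e,y](ρ[y/v](ρ[e/a](T))) → 6
  (U ∪ π[e,y](ρ[y/v](ρ[e/a](T)))) → 12
  π[e]((U ∪ π[e,y](ρ[y/v](ρ[e/a](T))))) → 12
  σ[e=4](π[e]((U ∪ π[e,y](ρ[y/v](ρ[e/a](T)))))) → 2

|E| = 2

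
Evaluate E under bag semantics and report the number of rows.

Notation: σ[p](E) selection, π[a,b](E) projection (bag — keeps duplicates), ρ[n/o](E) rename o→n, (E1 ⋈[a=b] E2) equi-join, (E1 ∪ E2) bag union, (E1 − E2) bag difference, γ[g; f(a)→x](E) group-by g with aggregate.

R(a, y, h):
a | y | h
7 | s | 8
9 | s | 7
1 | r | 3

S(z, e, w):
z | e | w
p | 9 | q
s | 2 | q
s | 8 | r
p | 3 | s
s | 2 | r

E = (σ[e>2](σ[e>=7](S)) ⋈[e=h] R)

Row counts bottom-up:
  S → 5
  σ[e>=7](S) → 2
  σ[e>2](σ[e>=7](S)) → 2
  R → 3
  (σ[e>2](σ[e>=7](S)) ⋈[e=h] R) → 1

|E| = 1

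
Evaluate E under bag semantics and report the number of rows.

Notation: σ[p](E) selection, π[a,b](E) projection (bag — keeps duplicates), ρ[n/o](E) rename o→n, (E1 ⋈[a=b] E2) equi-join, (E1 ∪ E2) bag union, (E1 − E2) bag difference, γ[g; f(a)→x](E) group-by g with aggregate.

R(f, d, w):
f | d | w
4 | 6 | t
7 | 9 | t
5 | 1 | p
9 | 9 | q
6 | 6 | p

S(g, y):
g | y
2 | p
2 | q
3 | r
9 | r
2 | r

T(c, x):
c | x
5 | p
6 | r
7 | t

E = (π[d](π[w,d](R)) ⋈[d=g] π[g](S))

Per-node cardinality:
  R → 5
  π[w,d](R) → 5
  π[d](π[w,d](R)) → 5
  S → 5
  π[g](S) → 5
  (π[d](π[w,d](R)) ⋈[d=g] π[g](S)) → 2

|E| = 2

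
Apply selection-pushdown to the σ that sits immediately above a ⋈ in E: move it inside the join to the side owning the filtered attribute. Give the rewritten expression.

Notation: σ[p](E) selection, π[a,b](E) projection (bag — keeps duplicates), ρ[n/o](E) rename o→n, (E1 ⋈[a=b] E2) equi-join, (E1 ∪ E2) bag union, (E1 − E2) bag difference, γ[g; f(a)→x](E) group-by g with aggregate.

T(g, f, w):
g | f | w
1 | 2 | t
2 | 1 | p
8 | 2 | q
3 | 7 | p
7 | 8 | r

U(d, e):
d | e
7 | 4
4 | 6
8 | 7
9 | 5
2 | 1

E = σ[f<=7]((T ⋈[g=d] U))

σ filters on f, owned by the left side.
E' = (σ[f<=7](T) ⋈[g=d] U)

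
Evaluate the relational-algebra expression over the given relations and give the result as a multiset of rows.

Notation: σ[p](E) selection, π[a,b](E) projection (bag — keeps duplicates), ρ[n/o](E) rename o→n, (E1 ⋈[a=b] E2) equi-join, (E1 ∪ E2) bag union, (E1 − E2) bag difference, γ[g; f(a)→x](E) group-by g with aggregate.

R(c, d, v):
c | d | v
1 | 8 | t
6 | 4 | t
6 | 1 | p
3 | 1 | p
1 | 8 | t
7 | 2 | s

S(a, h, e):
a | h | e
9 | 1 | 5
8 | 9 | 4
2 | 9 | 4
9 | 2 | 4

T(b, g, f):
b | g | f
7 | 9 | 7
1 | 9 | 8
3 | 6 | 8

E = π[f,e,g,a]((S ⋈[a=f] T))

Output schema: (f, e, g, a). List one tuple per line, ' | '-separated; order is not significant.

Stepwise |·|:
  S → 4
  T → 3
  (S ⋈[a=f] T) → 2
  π[f,e,g,a]((S ⋈[a=f] T)) → 2

== RESULT ==
f | e | g | a
8 | 4 | 6 | 8
8 | 4 | 9 | 8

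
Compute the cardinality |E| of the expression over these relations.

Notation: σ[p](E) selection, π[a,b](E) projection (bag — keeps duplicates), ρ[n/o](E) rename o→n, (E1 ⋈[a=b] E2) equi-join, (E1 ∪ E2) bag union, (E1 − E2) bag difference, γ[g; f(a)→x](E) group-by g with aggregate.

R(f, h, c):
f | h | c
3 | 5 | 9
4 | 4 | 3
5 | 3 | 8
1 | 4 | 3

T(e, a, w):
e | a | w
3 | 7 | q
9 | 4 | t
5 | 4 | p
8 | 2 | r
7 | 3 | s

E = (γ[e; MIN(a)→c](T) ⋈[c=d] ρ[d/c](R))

Stepwise |·|:
  T → 5
  γ[e; MIN(a)→c](T) → 5
  R → 4
  ρ[d/c](R) → 4
  (γ[e; MIN(a)→c](T) ⋈[c=d] ρ[d/c](R)) → 2

|E| = 2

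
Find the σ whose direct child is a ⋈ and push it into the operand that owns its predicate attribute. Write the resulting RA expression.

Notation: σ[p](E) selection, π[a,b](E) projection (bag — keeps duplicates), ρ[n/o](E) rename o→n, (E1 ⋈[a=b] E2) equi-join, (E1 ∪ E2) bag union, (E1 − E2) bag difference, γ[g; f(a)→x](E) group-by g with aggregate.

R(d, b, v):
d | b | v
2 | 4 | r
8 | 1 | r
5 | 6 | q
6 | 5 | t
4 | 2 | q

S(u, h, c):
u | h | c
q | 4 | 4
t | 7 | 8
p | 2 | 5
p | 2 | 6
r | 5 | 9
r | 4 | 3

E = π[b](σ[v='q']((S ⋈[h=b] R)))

σ filters on v, owned by the right side.
E' = π[b]((S ⋈[h=b] σ[v='q'](R)))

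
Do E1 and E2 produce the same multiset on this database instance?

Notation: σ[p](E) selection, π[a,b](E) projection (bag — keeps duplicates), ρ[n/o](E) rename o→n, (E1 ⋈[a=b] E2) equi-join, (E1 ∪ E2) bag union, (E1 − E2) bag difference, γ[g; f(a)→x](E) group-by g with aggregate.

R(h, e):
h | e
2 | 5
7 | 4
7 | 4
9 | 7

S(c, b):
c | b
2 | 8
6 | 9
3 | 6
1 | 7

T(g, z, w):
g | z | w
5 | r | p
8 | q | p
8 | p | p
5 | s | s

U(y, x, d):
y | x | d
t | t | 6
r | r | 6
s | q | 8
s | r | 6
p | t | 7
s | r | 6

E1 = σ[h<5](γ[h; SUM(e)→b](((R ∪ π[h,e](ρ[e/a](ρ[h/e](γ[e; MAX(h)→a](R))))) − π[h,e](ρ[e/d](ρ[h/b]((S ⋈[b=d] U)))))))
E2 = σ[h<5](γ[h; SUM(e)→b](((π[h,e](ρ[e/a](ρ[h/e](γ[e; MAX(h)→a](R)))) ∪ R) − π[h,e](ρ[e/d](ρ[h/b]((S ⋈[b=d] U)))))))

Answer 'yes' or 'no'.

E1 row counts bottom-up:
  R → 4
  R → 4
  γ[e; MAX(h)→a](R) → 3
  ρ[h/e](γ[e; MAX(h)→a](R)) → 3
  ρ[e/a](ρ[h/e](γ[e; MAX(h)→a](R))) → 3
  π[h,e](ρ[e/a](ρ[h/e](γ[e; MAX(h)→a](R)))) → 3
  (R ∪ π[h,e](ρ[e/a](ρ[h/e](γ[e; MAX(h)→a](R))))) → 7
  S → 4
  U → 6
  (S ⋈[b=d] U) → 6
  ρ[h/b]((S ⋈[b=d] U)) → 6
  ρ[e/d](ρ[h/b]((S ⋈[b=d] U))) → 6
  π[h,e](ρ[e/d](ρ[h/b]((S ⋈[b=d] U)))) → 6
  ((R ∪ π[h,e](ρ[e/a](ρ[h/e](γ[e; MAX(h)→a](R))))) − π[h,e](ρ[e/d](ρ[h/b]((S ⋈[b=d] U))))) → 7
  γ[h; SUM(e)→b](((R ∪ π[h,e](ρ[e/a](ρ[h/e](γ[e; MAX(h)→a](R))))) − π[h,e](ρ[e/d](ρ[h/b]((S ⋈[b=d] U)))))) → 5
  σ[h<5](γ[h; SUM(e)→b](((R ∪ π[h,e](ρ[e/a](ρ[h/e](γ[e; MAX(h)→a](R))))) − π[h,e](ρ[e/d](ρ[h/b]((S ⋈[b=d] U))))))) → 2
E2 row counts bottom-up:
  R → 4
  γ[e; MAX(h)→a](R) → 3
  ρ[h/e](γ[e; MAX(h)→a](R)) → 3
  ρ[e/a](ρ[h/e](γ[e; MAX(h)→a](R))) → 3
  π[h,e](ρ[e/a](ρ[h/e](γ[e; MAX(h)→a](R)))) → 3
  R → 4
  (π[h,e](ρ[e/a](ρ[h/e](γ[e; MAX(h)→a](R)))) ∪ R) → 7
  S → 4
  U → 6
  (S ⋈[b=d] U) → 6
  ρ[h/b]((S ⋈[b=d] U)) → 6
  ρ[e/d](ρ[h/b]((S ⋈[b=d] U))) → 6
  π[h,e](ρ[e/d](ρ[h/b]((S ⋈[b=d] U)))) → 6
  ((π[h,e](ρ[e/a](ρ[h/e](γ[e; MAX(h)→a](R)))) ∪ R) − π[h,e](ρ[e/d](ρ[h/b]((S ⋈[b=d] U))))) → 7
  γ[h; SUM(e)→b](((π[h,e](ρ[e/a](ρ[h/e](γ[e; MAX(h)→a](R)))) ∪ R) − π[h,e](ρ[e/d](ρ[h/b]((S ⋈[b=d] U)))))) → 5
  σ[h<5](γ[h; SUM(e)→b](((π[h,e](ρ[e/a](ρ[h/e](γ[e; MAX(h)→a](R)))) ∪ R) − π[h,e](ρ[e/d](ρ[h/b]((S ⋈[b=d] U))))))) → 2

E1 and E2 produce the same multiset:
h | b
2 | 5
4 | 7

yes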